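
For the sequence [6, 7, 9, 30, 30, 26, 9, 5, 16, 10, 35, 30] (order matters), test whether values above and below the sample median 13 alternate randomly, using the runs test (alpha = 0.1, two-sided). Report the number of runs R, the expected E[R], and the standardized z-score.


Step 1: Compute median = 13; label A = above, B = below.
Labels in order: BBBAAABBABAA  (n_A = 6, n_B = 6)
Step 2: Count runs R = 6.
Step 3: Under H0 (random ordering), E[R] = 2*n_A*n_B/(n_A+n_B) + 1 = 2*6*6/12 + 1 = 7.0000.
        Var[R] = 2*n_A*n_B*(2*n_A*n_B - n_A - n_B) / ((n_A+n_B)^2 * (n_A+n_B-1)) = 4320/1584 = 2.7273.
        SD[R] = 1.6514.
Step 4: Continuity-corrected z = (R + 0.5 - E[R]) / SD[R] = (6 + 0.5 - 7.0000) / 1.6514 = -0.3028.
Step 5: Two-sided p-value via normal approximation = 2*(1 - Phi(|z|)) = 0.762069.
Step 6: alpha = 0.1. fail to reject H0.

R = 6, z = -0.3028, p = 0.762069, fail to reject H0.


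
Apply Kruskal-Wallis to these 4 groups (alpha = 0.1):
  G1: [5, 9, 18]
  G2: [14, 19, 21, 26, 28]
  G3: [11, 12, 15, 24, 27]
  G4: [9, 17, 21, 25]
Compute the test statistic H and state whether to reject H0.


Step 1: Combine all N = 17 observations and assign midranks.
sorted (value, group, rank): (5,G1,1), (9,G1,2.5), (9,G4,2.5), (11,G3,4), (12,G3,5), (14,G2,6), (15,G3,7), (17,G4,8), (18,G1,9), (19,G2,10), (21,G2,11.5), (21,G4,11.5), (24,G3,13), (25,G4,14), (26,G2,15), (27,G3,16), (28,G2,17)
Step 2: Sum ranks within each group.
R_1 = 12.5 (n_1 = 3)
R_2 = 59.5 (n_2 = 5)
R_3 = 45 (n_3 = 5)
R_4 = 36 (n_4 = 4)
Step 3: H = 12/(N(N+1)) * sum(R_i^2/n_i) - 3(N+1)
     = 12/(17*18) * (12.5^2/3 + 59.5^2/5 + 45^2/5 + 36^2/4) - 3*18
     = 0.039216 * 1489.13 - 54
     = 4.397386.
Step 4: Ties present; correction factor C = 1 - 12/(17^3 - 17) = 0.997549. Corrected H = 4.397386 / 0.997549 = 4.408190.
Step 5: Under H0, H ~ chi^2(3); p-value = 0.220627.
Step 6: alpha = 0.1. fail to reject H0.

H = 4.4082, df = 3, p = 0.220627, fail to reject H0.


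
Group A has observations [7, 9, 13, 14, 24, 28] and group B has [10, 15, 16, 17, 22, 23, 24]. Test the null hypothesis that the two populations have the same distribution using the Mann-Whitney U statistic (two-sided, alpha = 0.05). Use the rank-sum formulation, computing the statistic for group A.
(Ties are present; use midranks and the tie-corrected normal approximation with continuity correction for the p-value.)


Step 1: Combine and sort all 13 observations; assign midranks.
sorted (value, group): (7,X), (9,X), (10,Y), (13,X), (14,X), (15,Y), (16,Y), (17,Y), (22,Y), (23,Y), (24,X), (24,Y), (28,X)
ranks: 7->1, 9->2, 10->3, 13->4, 14->5, 15->6, 16->7, 17->8, 22->9, 23->10, 24->11.5, 24->11.5, 28->13
Step 2: Rank sum for X: R1 = 1 + 2 + 4 + 5 + 11.5 + 13 = 36.5.
Step 3: U_X = R1 - n1(n1+1)/2 = 36.5 - 6*7/2 = 36.5 - 21 = 15.5.
       U_Y = n1*n2 - U_X = 42 - 15.5 = 26.5.
Step 4: Ties are present, so use the tie-corrected normal approximation (with continuity correction) for the p-value.
Step 5: p-value = 0.474443; compare to alpha = 0.05. fail to reject H0.

U_X = 15.5, p = 0.474443, fail to reject H0 at alpha = 0.05.


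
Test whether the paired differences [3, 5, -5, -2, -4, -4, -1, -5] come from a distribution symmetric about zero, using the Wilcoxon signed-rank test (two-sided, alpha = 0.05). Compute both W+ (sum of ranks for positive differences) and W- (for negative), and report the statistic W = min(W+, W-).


Step 1: Drop any zero differences (none here) and take |d_i|.
|d| = [3, 5, 5, 2, 4, 4, 1, 5]
Step 2: Midrank |d_i| (ties get averaged ranks).
ranks: |3|->3, |5|->7, |5|->7, |2|->2, |4|->4.5, |4|->4.5, |1|->1, |5|->7
Step 3: Attach original signs; sum ranks with positive sign and with negative sign.
W+ = 3 + 7 = 10
W- = 7 + 2 + 4.5 + 4.5 + 1 + 7 = 26
(Check: W+ + W- = 36 should equal n(n+1)/2 = 36.)
Step 4: Test statistic W = min(W+, W-) = 10.
Step 5: Ties in |d|, so use the tie-corrected normal approximation.
        E[W] = n(n+1)/4 = 8*9/4 = 18.
        Tie groups: |d|=4 (t=2), |d|=5 (t=3); sum(t^3 - t) = 30.
        Var[W] = n(n+1)(2n+1)/24 - sum(t^3-t)/48 = 1224/24 - 30/48 = 50.375.
        z = (W - E[W]) / sqrt(Var[W]) = (10 - 18) / 7.0975 = -1.1272.
        Two-sided p = 2*Phi(z) = 0.259678.
Step 6: alpha = 0.05. fail to reject H0.

W+ = 10, W- = 26, W = min = 10, p = 0.259678, fail to reject H0.


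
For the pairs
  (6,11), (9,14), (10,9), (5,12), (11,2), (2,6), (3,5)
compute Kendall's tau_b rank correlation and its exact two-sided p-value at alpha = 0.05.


Step 1: Enumerate the 21 unordered pairs (i,j) with i<j and classify each by sign(x_j-x_i) * sign(y_j-y_i).
  (1,2):dx=+3,dy=+3->C; (1,3):dx=+4,dy=-2->D; (1,4):dx=-1,dy=+1->D; (1,5):dx=+5,dy=-9->D
  (1,6):dx=-4,dy=-5->C; (1,7):dx=-3,dy=-6->C; (2,3):dx=+1,dy=-5->D; (2,4):dx=-4,dy=-2->C
  (2,5):dx=+2,dy=-12->D; (2,6):dx=-7,dy=-8->C; (2,7):dx=-6,dy=-9->C; (3,4):dx=-5,dy=+3->D
  (3,5):dx=+1,dy=-7->D; (3,6):dx=-8,dy=-3->C; (3,7):dx=-7,dy=-4->C; (4,5):dx=+6,dy=-10->D
  (4,6):dx=-3,dy=-6->C; (4,7):dx=-2,dy=-7->C; (5,6):dx=-9,dy=+4->D; (5,7):dx=-8,dy=+3->D
  (6,7):dx=+1,dy=-1->D
Step 2: C = 10, D = 11, total pairs = 21.
Step 3: tau = (C - D)/(n(n-1)/2) = (10 - 11)/21 = -0.047619.
Step 4: Exact two-sided p-value (enumerate n! = 5040 permutations of y under H0): p = 1.000000.
Step 5: alpha = 0.05. fail to reject H0.

tau_b = -0.0476 (C=10, D=11), p = 1.000000, fail to reject H0.


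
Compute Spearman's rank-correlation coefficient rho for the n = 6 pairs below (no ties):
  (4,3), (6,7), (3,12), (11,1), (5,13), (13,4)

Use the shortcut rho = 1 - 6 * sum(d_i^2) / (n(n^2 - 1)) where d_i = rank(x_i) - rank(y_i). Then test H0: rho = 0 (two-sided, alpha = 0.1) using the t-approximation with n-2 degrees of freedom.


Step 1: Rank x and y separately (midranks; no ties here).
rank(x): 4->2, 6->4, 3->1, 11->5, 5->3, 13->6
rank(y): 3->2, 7->4, 12->5, 1->1, 13->6, 4->3
Step 2: d_i = R_x(i) - R_y(i); compute d_i^2.
  (2-2)^2=0, (4-4)^2=0, (1-5)^2=16, (5-1)^2=16, (3-6)^2=9, (6-3)^2=9
sum(d^2) = 50.
Step 3: rho = 1 - 6*50 / (6*(6^2 - 1)) = 1 - 300/210 = -0.428571.
Step 4: Under H0, t = rho * sqrt((n-2)/(1-rho^2)) = -0.9487 ~ t(4).
Step 5: Two-sided p-value from the t-distribution with 4 df = 0.396501.
Step 6: alpha = 0.1. fail to reject H0.

rho = -0.4286, p = 0.396501, fail to reject H0 at alpha = 0.1.


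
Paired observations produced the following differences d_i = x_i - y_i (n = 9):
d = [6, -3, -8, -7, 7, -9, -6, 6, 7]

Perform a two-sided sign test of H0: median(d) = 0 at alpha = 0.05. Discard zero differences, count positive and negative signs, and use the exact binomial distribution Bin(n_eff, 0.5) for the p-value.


Step 1: Discard zero differences. Original n = 9; n_eff = number of nonzero differences = 9.
Nonzero differences (with sign): +6, -3, -8, -7, +7, -9, -6, +6, +7
Step 2: Count signs: positive = 4, negative = 5.
Step 3: Under H0: P(positive) = 0.5, so the number of positives S ~ Bin(9, 0.5).
Step 4: Two-sided exact p-value = sum of Bin(9,0.5) probabilities at or below the observed probability = 1.000000.
Step 5: alpha = 0.05. fail to reject H0.

n_eff = 9, pos = 4, neg = 5, p = 1.000000, fail to reject H0.


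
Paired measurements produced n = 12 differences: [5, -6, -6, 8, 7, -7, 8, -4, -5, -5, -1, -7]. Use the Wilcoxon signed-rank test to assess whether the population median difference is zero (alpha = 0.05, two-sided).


Step 1: Drop any zero differences (none here) and take |d_i|.
|d| = [5, 6, 6, 8, 7, 7, 8, 4, 5, 5, 1, 7]
Step 2: Midrank |d_i| (ties get averaged ranks).
ranks: |5|->4, |6|->6.5, |6|->6.5, |8|->11.5, |7|->9, |7|->9, |8|->11.5, |4|->2, |5|->4, |5|->4, |1|->1, |7|->9
Step 3: Attach original signs; sum ranks with positive sign and with negative sign.
W+ = 4 + 11.5 + 9 + 11.5 = 36
W- = 6.5 + 6.5 + 9 + 2 + 4 + 4 + 1 + 9 = 42
(Check: W+ + W- = 78 should equal n(n+1)/2 = 78.)
Step 4: Test statistic W = min(W+, W-) = 36.
Step 5: Ties in |d|, so use the tie-corrected normal approximation.
        E[W] = n(n+1)/4 = 12*13/4 = 39.
        Tie groups: |d|=5 (t=3), |d|=6 (t=2), |d|=7 (t=3), |d|=8 (t=2); sum(t^3 - t) = 60.
        Var[W] = n(n+1)(2n+1)/24 - sum(t^3-t)/48 = 3900/24 - 60/48 = 161.25.
        z = (W - E[W]) / sqrt(Var[W]) = (36 - 39) / 12.6984 = -0.2362.
        Two-sided p = 2*Phi(z) = 0.813239.
Step 6: alpha = 0.05. fail to reject H0.

W+ = 36, W- = 42, W = min = 36, p = 0.813239, fail to reject H0.


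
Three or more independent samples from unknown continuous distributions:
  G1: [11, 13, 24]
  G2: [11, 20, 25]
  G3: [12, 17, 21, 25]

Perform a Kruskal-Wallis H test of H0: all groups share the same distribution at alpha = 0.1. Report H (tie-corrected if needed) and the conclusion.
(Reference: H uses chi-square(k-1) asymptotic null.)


Step 1: Combine all N = 10 observations and assign midranks.
sorted (value, group, rank): (11,G1,1.5), (11,G2,1.5), (12,G3,3), (13,G1,4), (17,G3,5), (20,G2,6), (21,G3,7), (24,G1,8), (25,G2,9.5), (25,G3,9.5)
Step 2: Sum ranks within each group.
R_1 = 13.5 (n_1 = 3)
R_2 = 17 (n_2 = 3)
R_3 = 24.5 (n_3 = 4)
Step 3: H = 12/(N(N+1)) * sum(R_i^2/n_i) - 3(N+1)
     = 12/(10*11) * (13.5^2/3 + 17^2/3 + 24.5^2/4) - 3*11
     = 0.109091 * 307.146 - 33
     = 0.506818.
Step 4: Ties present; correction factor C = 1 - 12/(10^3 - 10) = 0.987879. Corrected H = 0.506818 / 0.987879 = 0.513037.
Step 5: Under H0, H ~ chi^2(2); p-value = 0.773741.
Step 6: alpha = 0.1. fail to reject H0.

H = 0.5130, df = 2, p = 0.773741, fail to reject H0.


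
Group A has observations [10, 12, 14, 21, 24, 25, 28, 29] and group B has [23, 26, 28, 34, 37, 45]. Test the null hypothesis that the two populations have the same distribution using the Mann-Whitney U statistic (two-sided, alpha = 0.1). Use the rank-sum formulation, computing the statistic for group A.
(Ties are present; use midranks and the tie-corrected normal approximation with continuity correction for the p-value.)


Step 1: Combine and sort all 14 observations; assign midranks.
sorted (value, group): (10,X), (12,X), (14,X), (21,X), (23,Y), (24,X), (25,X), (26,Y), (28,X), (28,Y), (29,X), (34,Y), (37,Y), (45,Y)
ranks: 10->1, 12->2, 14->3, 21->4, 23->5, 24->6, 25->7, 26->8, 28->9.5, 28->9.5, 29->11, 34->12, 37->13, 45->14
Step 2: Rank sum for X: R1 = 1 + 2 + 3 + 4 + 6 + 7 + 9.5 + 11 = 43.5.
Step 3: U_X = R1 - n1(n1+1)/2 = 43.5 - 8*9/2 = 43.5 - 36 = 7.5.
       U_Y = n1*n2 - U_X = 48 - 7.5 = 40.5.
Step 4: Ties are present, so use the tie-corrected normal approximation (with continuity correction) for the p-value.
Step 5: p-value = 0.038653; compare to alpha = 0.1. reject H0.

U_X = 7.5, p = 0.038653, reject H0 at alpha = 0.1.


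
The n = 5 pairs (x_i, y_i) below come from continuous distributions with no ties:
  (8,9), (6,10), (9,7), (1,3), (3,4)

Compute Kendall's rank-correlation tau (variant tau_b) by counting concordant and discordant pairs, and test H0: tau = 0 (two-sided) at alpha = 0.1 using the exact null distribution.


Step 1: Enumerate the 10 unordered pairs (i,j) with i<j and classify each by sign(x_j-x_i) * sign(y_j-y_i).
  (1,2):dx=-2,dy=+1->D; (1,3):dx=+1,dy=-2->D; (1,4):dx=-7,dy=-6->C; (1,5):dx=-5,dy=-5->C
  (2,3):dx=+3,dy=-3->D; (2,4):dx=-5,dy=-7->C; (2,5):dx=-3,dy=-6->C; (3,4):dx=-8,dy=-4->C
  (3,5):dx=-6,dy=-3->C; (4,5):dx=+2,dy=+1->C
Step 2: C = 7, D = 3, total pairs = 10.
Step 3: tau = (C - D)/(n(n-1)/2) = (7 - 3)/10 = 0.400000.
Step 4: Exact two-sided p-value (enumerate n! = 120 permutations of y under H0): p = 0.483333.
Step 5: alpha = 0.1. fail to reject H0.

tau_b = 0.4000 (C=7, D=3), p = 0.483333, fail to reject H0.


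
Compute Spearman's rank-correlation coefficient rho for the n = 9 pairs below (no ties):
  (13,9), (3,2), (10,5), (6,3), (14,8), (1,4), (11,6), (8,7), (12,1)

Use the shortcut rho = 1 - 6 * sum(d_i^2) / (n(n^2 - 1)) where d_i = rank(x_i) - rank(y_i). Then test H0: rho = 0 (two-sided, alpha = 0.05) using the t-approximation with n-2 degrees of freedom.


Step 1: Rank x and y separately (midranks; no ties here).
rank(x): 13->8, 3->2, 10->5, 6->3, 14->9, 1->1, 11->6, 8->4, 12->7
rank(y): 9->9, 2->2, 5->5, 3->3, 8->8, 4->4, 6->6, 7->7, 1->1
Step 2: d_i = R_x(i) - R_y(i); compute d_i^2.
  (8-9)^2=1, (2-2)^2=0, (5-5)^2=0, (3-3)^2=0, (9-8)^2=1, (1-4)^2=9, (6-6)^2=0, (4-7)^2=9, (7-1)^2=36
sum(d^2) = 56.
Step 3: rho = 1 - 6*56 / (9*(9^2 - 1)) = 1 - 336/720 = 0.533333.
Step 4: Under H0, t = rho * sqrt((n-2)/(1-rho^2)) = 1.6681 ~ t(7).
Step 5: Two-sided p-value from the t-distribution with 7 df = 0.139227.
Step 6: alpha = 0.05. fail to reject H0.

rho = 0.5333, p = 0.139227, fail to reject H0 at alpha = 0.05.


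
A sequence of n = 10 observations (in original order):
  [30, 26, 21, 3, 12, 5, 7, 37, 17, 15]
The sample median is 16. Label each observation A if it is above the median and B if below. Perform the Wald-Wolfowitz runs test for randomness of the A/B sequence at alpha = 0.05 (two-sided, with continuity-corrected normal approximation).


Step 1: Compute median = 16; label A = above, B = below.
Labels in order: AAABBBBAAB  (n_A = 5, n_B = 5)
Step 2: Count runs R = 4.
Step 3: Under H0 (random ordering), E[R] = 2*n_A*n_B/(n_A+n_B) + 1 = 2*5*5/10 + 1 = 6.0000.
        Var[R] = 2*n_A*n_B*(2*n_A*n_B - n_A - n_B) / ((n_A+n_B)^2 * (n_A+n_B-1)) = 2000/900 = 2.2222.
        SD[R] = 1.4907.
Step 4: Continuity-corrected z = (R + 0.5 - E[R]) / SD[R] = (4 + 0.5 - 6.0000) / 1.4907 = -1.0062.
Step 5: Two-sided p-value via normal approximation = 2*(1 - Phi(|z|)) = 0.314305.
Step 6: alpha = 0.05. fail to reject H0.

R = 4, z = -1.0062, p = 0.314305, fail to reject H0.


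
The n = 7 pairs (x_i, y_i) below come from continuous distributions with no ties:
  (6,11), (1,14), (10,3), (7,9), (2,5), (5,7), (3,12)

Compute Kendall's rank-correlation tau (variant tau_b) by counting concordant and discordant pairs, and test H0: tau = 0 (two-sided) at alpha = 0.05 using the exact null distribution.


Step 1: Enumerate the 21 unordered pairs (i,j) with i<j and classify each by sign(x_j-x_i) * sign(y_j-y_i).
  (1,2):dx=-5,dy=+3->D; (1,3):dx=+4,dy=-8->D; (1,4):dx=+1,dy=-2->D; (1,5):dx=-4,dy=-6->C
  (1,6):dx=-1,dy=-4->C; (1,7):dx=-3,dy=+1->D; (2,3):dx=+9,dy=-11->D; (2,4):dx=+6,dy=-5->D
  (2,5):dx=+1,dy=-9->D; (2,6):dx=+4,dy=-7->D; (2,7):dx=+2,dy=-2->D; (3,4):dx=-3,dy=+6->D
  (3,5):dx=-8,dy=+2->D; (3,6):dx=-5,dy=+4->D; (3,7):dx=-7,dy=+9->D; (4,5):dx=-5,dy=-4->C
  (4,6):dx=-2,dy=-2->C; (4,7):dx=-4,dy=+3->D; (5,6):dx=+3,dy=+2->C; (5,7):dx=+1,dy=+7->C
  (6,7):dx=-2,dy=+5->D
Step 2: C = 6, D = 15, total pairs = 21.
Step 3: tau = (C - D)/(n(n-1)/2) = (6 - 15)/21 = -0.428571.
Step 4: Exact two-sided p-value (enumerate n! = 5040 permutations of y under H0): p = 0.238889.
Step 5: alpha = 0.05. fail to reject H0.

tau_b = -0.4286 (C=6, D=15), p = 0.238889, fail to reject H0.


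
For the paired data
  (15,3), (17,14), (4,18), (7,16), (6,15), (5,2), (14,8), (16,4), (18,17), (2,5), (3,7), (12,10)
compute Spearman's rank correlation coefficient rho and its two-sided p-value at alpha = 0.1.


Step 1: Rank x and y separately (midranks; no ties here).
rank(x): 15->9, 17->11, 4->3, 7->6, 6->5, 5->4, 14->8, 16->10, 18->12, 2->1, 3->2, 12->7
rank(y): 3->2, 14->8, 18->12, 16->10, 15->9, 2->1, 8->6, 4->3, 17->11, 5->4, 7->5, 10->7
Step 2: d_i = R_x(i) - R_y(i); compute d_i^2.
  (9-2)^2=49, (11-8)^2=9, (3-12)^2=81, (6-10)^2=16, (5-9)^2=16, (4-1)^2=9, (8-6)^2=4, (10-3)^2=49, (12-11)^2=1, (1-4)^2=9, (2-5)^2=9, (7-7)^2=0
sum(d^2) = 252.
Step 3: rho = 1 - 6*252 / (12*(12^2 - 1)) = 1 - 1512/1716 = 0.118881.
Step 4: Under H0, t = rho * sqrt((n-2)/(1-rho^2)) = 0.3786 ~ t(10).
Step 5: Two-sided p-value from the t-distribution with 10 df = 0.712884.
Step 6: alpha = 0.1. fail to reject H0.

rho = 0.1189, p = 0.712884, fail to reject H0 at alpha = 0.1.


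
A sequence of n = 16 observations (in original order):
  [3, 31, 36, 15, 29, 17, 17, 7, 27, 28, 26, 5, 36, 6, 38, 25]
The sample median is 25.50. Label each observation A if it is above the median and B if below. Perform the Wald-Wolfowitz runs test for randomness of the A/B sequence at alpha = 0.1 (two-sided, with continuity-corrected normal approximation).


Step 1: Compute median = 25.50; label A = above, B = below.
Labels in order: BAABABBBAAABABAB  (n_A = 8, n_B = 8)
Step 2: Count runs R = 11.
Step 3: Under H0 (random ordering), E[R] = 2*n_A*n_B/(n_A+n_B) + 1 = 2*8*8/16 + 1 = 9.0000.
        Var[R] = 2*n_A*n_B*(2*n_A*n_B - n_A - n_B) / ((n_A+n_B)^2 * (n_A+n_B-1)) = 14336/3840 = 3.7333.
        SD[R] = 1.9322.
Step 4: Continuity-corrected z = (R - 0.5 - E[R]) / SD[R] = (11 - 0.5 - 9.0000) / 1.9322 = 0.7763.
Step 5: Two-sided p-value via normal approximation = 2*(1 - Phi(|z|)) = 0.437558.
Step 6: alpha = 0.1. fail to reject H0.

R = 11, z = 0.7763, p = 0.437558, fail to reject H0.


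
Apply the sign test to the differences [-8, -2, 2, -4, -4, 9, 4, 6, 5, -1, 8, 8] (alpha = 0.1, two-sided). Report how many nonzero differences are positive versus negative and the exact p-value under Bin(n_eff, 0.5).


Step 1: Discard zero differences. Original n = 12; n_eff = number of nonzero differences = 12.
Nonzero differences (with sign): -8, -2, +2, -4, -4, +9, +4, +6, +5, -1, +8, +8
Step 2: Count signs: positive = 7, negative = 5.
Step 3: Under H0: P(positive) = 0.5, so the number of positives S ~ Bin(12, 0.5).
Step 4: Two-sided exact p-value = sum of Bin(12,0.5) probabilities at or below the observed probability = 0.774414.
Step 5: alpha = 0.1. fail to reject H0.

n_eff = 12, pos = 7, neg = 5, p = 0.774414, fail to reject H0.


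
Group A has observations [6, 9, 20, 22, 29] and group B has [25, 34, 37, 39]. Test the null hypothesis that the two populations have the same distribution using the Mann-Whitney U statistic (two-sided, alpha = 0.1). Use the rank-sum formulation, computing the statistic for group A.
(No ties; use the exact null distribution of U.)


Step 1: Combine and sort all 9 observations; assign midranks.
sorted (value, group): (6,X), (9,X), (20,X), (22,X), (25,Y), (29,X), (34,Y), (37,Y), (39,Y)
ranks: 6->1, 9->2, 20->3, 22->4, 25->5, 29->6, 34->7, 37->8, 39->9
Step 2: Rank sum for X: R1 = 1 + 2 + 3 + 4 + 6 = 16.
Step 3: U_X = R1 - n1(n1+1)/2 = 16 - 5*6/2 = 16 - 15 = 1.
       U_Y = n1*n2 - U_X = 20 - 1 = 19.
Step 4: No ties, so the exact null distribution of U (based on enumerating the C(9,5) = 126 equally likely rank assignments) gives the two-sided p-value.
Step 5: p-value = 0.031746; compare to alpha = 0.1. reject H0.

U_X = 1, p = 0.031746, reject H0 at alpha = 0.1.


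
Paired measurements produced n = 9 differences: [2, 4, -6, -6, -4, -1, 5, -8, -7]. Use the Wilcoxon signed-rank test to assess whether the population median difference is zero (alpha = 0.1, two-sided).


Step 1: Drop any zero differences (none here) and take |d_i|.
|d| = [2, 4, 6, 6, 4, 1, 5, 8, 7]
Step 2: Midrank |d_i| (ties get averaged ranks).
ranks: |2|->2, |4|->3.5, |6|->6.5, |6|->6.5, |4|->3.5, |1|->1, |5|->5, |8|->9, |7|->8
Step 3: Attach original signs; sum ranks with positive sign and with negative sign.
W+ = 2 + 3.5 + 5 = 10.5
W- = 6.5 + 6.5 + 3.5 + 1 + 9 + 8 = 34.5
(Check: W+ + W- = 45 should equal n(n+1)/2 = 45.)
Step 4: Test statistic W = min(W+, W-) = 10.5.
Step 5: Ties in |d|, so use the tie-corrected normal approximation.
        E[W] = n(n+1)/4 = 9*10/4 = 22.5.
        Tie groups: |d|=4 (t=2), |d|=6 (t=2); sum(t^3 - t) = 12.
        Var[W] = n(n+1)(2n+1)/24 - sum(t^3-t)/48 = 1710/24 - 12/48 = 71.
        z = (W - E[W]) / sqrt(Var[W]) = (10.5 - 22.5) / 8.4261 = -1.4241.
        Two-sided p = 2*Phi(z) = 0.154407.
Step 6: alpha = 0.1. fail to reject H0.

W+ = 10.5, W- = 34.5, W = min = 10.5, p = 0.154407, fail to reject H0.


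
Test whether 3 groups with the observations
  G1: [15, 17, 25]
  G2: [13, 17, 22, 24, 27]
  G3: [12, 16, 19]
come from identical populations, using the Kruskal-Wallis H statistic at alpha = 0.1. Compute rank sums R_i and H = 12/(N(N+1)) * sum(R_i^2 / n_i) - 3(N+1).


Step 1: Combine all N = 11 observations and assign midranks.
sorted (value, group, rank): (12,G3,1), (13,G2,2), (15,G1,3), (16,G3,4), (17,G1,5.5), (17,G2,5.5), (19,G3,7), (22,G2,8), (24,G2,9), (25,G1,10), (27,G2,11)
Step 2: Sum ranks within each group.
R_1 = 18.5 (n_1 = 3)
R_2 = 35.5 (n_2 = 5)
R_3 = 12 (n_3 = 3)
Step 3: H = 12/(N(N+1)) * sum(R_i^2/n_i) - 3(N+1)
     = 12/(11*12) * (18.5^2/3 + 35.5^2/5 + 12^2/3) - 3*12
     = 0.090909 * 414.133 - 36
     = 1.648485.
Step 4: Ties present; correction factor C = 1 - 6/(11^3 - 11) = 0.995455. Corrected H = 1.648485 / 0.995455 = 1.656012.
Step 5: Under H0, H ~ chi^2(2); p-value = 0.436920.
Step 6: alpha = 0.1. fail to reject H0.

H = 1.6560, df = 2, p = 0.436920, fail to reject H0.


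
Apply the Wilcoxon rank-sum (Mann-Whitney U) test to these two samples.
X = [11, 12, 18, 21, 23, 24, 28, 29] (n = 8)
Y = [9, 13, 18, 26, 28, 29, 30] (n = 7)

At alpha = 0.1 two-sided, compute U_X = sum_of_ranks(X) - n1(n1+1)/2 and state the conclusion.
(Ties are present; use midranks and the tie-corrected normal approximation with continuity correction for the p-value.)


Step 1: Combine and sort all 15 observations; assign midranks.
sorted (value, group): (9,Y), (11,X), (12,X), (13,Y), (18,X), (18,Y), (21,X), (23,X), (24,X), (26,Y), (28,X), (28,Y), (29,X), (29,Y), (30,Y)
ranks: 9->1, 11->2, 12->3, 13->4, 18->5.5, 18->5.5, 21->7, 23->8, 24->9, 26->10, 28->11.5, 28->11.5, 29->13.5, 29->13.5, 30->15
Step 2: Rank sum for X: R1 = 2 + 3 + 5.5 + 7 + 8 + 9 + 11.5 + 13.5 = 59.5.
Step 3: U_X = R1 - n1(n1+1)/2 = 59.5 - 8*9/2 = 59.5 - 36 = 23.5.
       U_Y = n1*n2 - U_X = 56 - 23.5 = 32.5.
Step 4: Ties are present, so use the tie-corrected normal approximation (with continuity correction) for the p-value.
Step 5: p-value = 0.642537; compare to alpha = 0.1. fail to reject H0.

U_X = 23.5, p = 0.642537, fail to reject H0 at alpha = 0.1.


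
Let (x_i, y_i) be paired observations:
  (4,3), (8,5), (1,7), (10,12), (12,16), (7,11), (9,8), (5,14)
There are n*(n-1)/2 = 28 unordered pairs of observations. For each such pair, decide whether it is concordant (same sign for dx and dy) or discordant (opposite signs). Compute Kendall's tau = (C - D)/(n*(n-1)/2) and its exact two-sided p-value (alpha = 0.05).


Step 1: Enumerate the 28 unordered pairs (i,j) with i<j and classify each by sign(x_j-x_i) * sign(y_j-y_i).
  (1,2):dx=+4,dy=+2->C; (1,3):dx=-3,dy=+4->D; (1,4):dx=+6,dy=+9->C; (1,5):dx=+8,dy=+13->C
  (1,6):dx=+3,dy=+8->C; (1,7):dx=+5,dy=+5->C; (1,8):dx=+1,dy=+11->C; (2,3):dx=-7,dy=+2->D
  (2,4):dx=+2,dy=+7->C; (2,5):dx=+4,dy=+11->C; (2,6):dx=-1,dy=+6->D; (2,7):dx=+1,dy=+3->C
  (2,8):dx=-3,dy=+9->D; (3,4):dx=+9,dy=+5->C; (3,5):dx=+11,dy=+9->C; (3,6):dx=+6,dy=+4->C
  (3,7):dx=+8,dy=+1->C; (3,8):dx=+4,dy=+7->C; (4,5):dx=+2,dy=+4->C; (4,6):dx=-3,dy=-1->C
  (4,7):dx=-1,dy=-4->C; (4,8):dx=-5,dy=+2->D; (5,6):dx=-5,dy=-5->C; (5,7):dx=-3,dy=-8->C
  (5,8):dx=-7,dy=-2->C; (6,7):dx=+2,dy=-3->D; (6,8):dx=-2,dy=+3->D; (7,8):dx=-4,dy=+6->D
Step 2: C = 20, D = 8, total pairs = 28.
Step 3: tau = (C - D)/(n(n-1)/2) = (20 - 8)/28 = 0.428571.
Step 4: Exact two-sided p-value (enumerate n! = 40320 permutations of y under H0): p = 0.178869.
Step 5: alpha = 0.05. fail to reject H0.

tau_b = 0.4286 (C=20, D=8), p = 0.178869, fail to reject H0.


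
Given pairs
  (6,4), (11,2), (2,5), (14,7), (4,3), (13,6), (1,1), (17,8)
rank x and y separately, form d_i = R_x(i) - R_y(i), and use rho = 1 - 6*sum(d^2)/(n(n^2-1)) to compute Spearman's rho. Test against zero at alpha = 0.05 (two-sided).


Step 1: Rank x and y separately (midranks; no ties here).
rank(x): 6->4, 11->5, 2->2, 14->7, 4->3, 13->6, 1->1, 17->8
rank(y): 4->4, 2->2, 5->5, 7->7, 3->3, 6->6, 1->1, 8->8
Step 2: d_i = R_x(i) - R_y(i); compute d_i^2.
  (4-4)^2=0, (5-2)^2=9, (2-5)^2=9, (7-7)^2=0, (3-3)^2=0, (6-6)^2=0, (1-1)^2=0, (8-8)^2=0
sum(d^2) = 18.
Step 3: rho = 1 - 6*18 / (8*(8^2 - 1)) = 1 - 108/504 = 0.785714.
Step 4: Under H0, t = rho * sqrt((n-2)/(1-rho^2)) = 3.1113 ~ t(6).
Step 5: Two-sided p-value from the t-distribution with 6 df = 0.020815.
Step 6: alpha = 0.05. reject H0.

rho = 0.7857, p = 0.020815, reject H0 at alpha = 0.05.


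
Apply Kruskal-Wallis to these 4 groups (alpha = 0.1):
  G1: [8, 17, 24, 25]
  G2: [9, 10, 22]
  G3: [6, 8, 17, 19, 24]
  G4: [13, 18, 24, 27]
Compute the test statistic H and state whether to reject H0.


Step 1: Combine all N = 16 observations and assign midranks.
sorted (value, group, rank): (6,G3,1), (8,G1,2.5), (8,G3,2.5), (9,G2,4), (10,G2,5), (13,G4,6), (17,G1,7.5), (17,G3,7.5), (18,G4,9), (19,G3,10), (22,G2,11), (24,G1,13), (24,G3,13), (24,G4,13), (25,G1,15), (27,G4,16)
Step 2: Sum ranks within each group.
R_1 = 38 (n_1 = 4)
R_2 = 20 (n_2 = 3)
R_3 = 34 (n_3 = 5)
R_4 = 44 (n_4 = 4)
Step 3: H = 12/(N(N+1)) * sum(R_i^2/n_i) - 3(N+1)
     = 12/(16*17) * (38^2/4 + 20^2/3 + 34^2/5 + 44^2/4) - 3*17
     = 0.044118 * 1209.53 - 51
     = 2.361765.
Step 4: Ties present; correction factor C = 1 - 36/(16^3 - 16) = 0.991176. Corrected H = 2.361765 / 0.991176 = 2.382789.
Step 5: Under H0, H ~ chi^2(3); p-value = 0.496846.
Step 6: alpha = 0.1. fail to reject H0.

H = 2.3828, df = 3, p = 0.496846, fail to reject H0.


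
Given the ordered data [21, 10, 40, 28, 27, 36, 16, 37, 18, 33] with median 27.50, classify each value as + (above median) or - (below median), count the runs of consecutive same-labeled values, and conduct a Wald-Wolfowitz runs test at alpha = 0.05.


Step 1: Compute median = 27.50; label A = above, B = below.
Labels in order: BBAABABABA  (n_A = 5, n_B = 5)
Step 2: Count runs R = 8.
Step 3: Under H0 (random ordering), E[R] = 2*n_A*n_B/(n_A+n_B) + 1 = 2*5*5/10 + 1 = 6.0000.
        Var[R] = 2*n_A*n_B*(2*n_A*n_B - n_A - n_B) / ((n_A+n_B)^2 * (n_A+n_B-1)) = 2000/900 = 2.2222.
        SD[R] = 1.4907.
Step 4: Continuity-corrected z = (R - 0.5 - E[R]) / SD[R] = (8 - 0.5 - 6.0000) / 1.4907 = 1.0062.
Step 5: Two-sided p-value via normal approximation = 2*(1 - Phi(|z|)) = 0.314305.
Step 6: alpha = 0.05. fail to reject H0.

R = 8, z = 1.0062, p = 0.314305, fail to reject H0.


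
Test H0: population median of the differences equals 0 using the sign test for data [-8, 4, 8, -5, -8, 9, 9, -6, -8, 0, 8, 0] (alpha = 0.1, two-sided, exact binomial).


Step 1: Discard zero differences. Original n = 12; n_eff = number of nonzero differences = 10.
Nonzero differences (with sign): -8, +4, +8, -5, -8, +9, +9, -6, -8, +8
Step 2: Count signs: positive = 5, negative = 5.
Step 3: Under H0: P(positive) = 0.5, so the number of positives S ~ Bin(10, 0.5).
Step 4: Two-sided exact p-value = sum of Bin(10,0.5) probabilities at or below the observed probability = 1.000000.
Step 5: alpha = 0.1. fail to reject H0.

n_eff = 10, pos = 5, neg = 5, p = 1.000000, fail to reject H0.


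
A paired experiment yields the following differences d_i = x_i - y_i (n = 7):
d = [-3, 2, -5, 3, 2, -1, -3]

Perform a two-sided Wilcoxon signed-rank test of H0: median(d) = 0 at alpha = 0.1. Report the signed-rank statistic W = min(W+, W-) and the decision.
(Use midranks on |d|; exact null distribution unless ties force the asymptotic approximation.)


Step 1: Drop any zero differences (none here) and take |d_i|.
|d| = [3, 2, 5, 3, 2, 1, 3]
Step 2: Midrank |d_i| (ties get averaged ranks).
ranks: |3|->5, |2|->2.5, |5|->7, |3|->5, |2|->2.5, |1|->1, |3|->5
Step 3: Attach original signs; sum ranks with positive sign and with negative sign.
W+ = 2.5 + 5 + 2.5 = 10
W- = 5 + 7 + 1 + 5 = 18
(Check: W+ + W- = 28 should equal n(n+1)/2 = 28.)
Step 4: Test statistic W = min(W+, W-) = 10.
Step 5: Ties in |d|, so use the tie-corrected normal approximation.
        E[W] = n(n+1)/4 = 7*8/4 = 14.
        Tie groups: |d|=2 (t=2), |d|=3 (t=3); sum(t^3 - t) = 30.
        Var[W] = n(n+1)(2n+1)/24 - sum(t^3-t)/48 = 840/24 - 30/48 = 34.375.
        z = (W - E[W]) / sqrt(Var[W]) = (10 - 14) / 5.8630 = -0.6822.
        Two-sided p = 2*Phi(z) = 0.495086.
Step 6: alpha = 0.1. fail to reject H0.

W+ = 10, W- = 18, W = min = 10, p = 0.495086, fail to reject H0.


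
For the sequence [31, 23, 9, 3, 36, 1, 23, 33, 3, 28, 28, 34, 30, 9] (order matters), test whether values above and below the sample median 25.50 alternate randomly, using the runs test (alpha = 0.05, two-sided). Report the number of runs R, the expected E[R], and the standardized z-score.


Step 1: Compute median = 25.50; label A = above, B = below.
Labels in order: ABBBABBABAAAAB  (n_A = 7, n_B = 7)
Step 2: Count runs R = 8.
Step 3: Under H0 (random ordering), E[R] = 2*n_A*n_B/(n_A+n_B) + 1 = 2*7*7/14 + 1 = 8.0000.
        Var[R] = 2*n_A*n_B*(2*n_A*n_B - n_A - n_B) / ((n_A+n_B)^2 * (n_A+n_B-1)) = 8232/2548 = 3.2308.
        SD[R] = 1.7974.
Step 4: R = E[R], so z = 0 with no continuity correction.
Step 5: Two-sided p-value via normal approximation = 2*(1 - Phi(|z|)) = 1.000000.
Step 6: alpha = 0.05. fail to reject H0.

R = 8, z = 0.0000, p = 1.000000, fail to reject H0.


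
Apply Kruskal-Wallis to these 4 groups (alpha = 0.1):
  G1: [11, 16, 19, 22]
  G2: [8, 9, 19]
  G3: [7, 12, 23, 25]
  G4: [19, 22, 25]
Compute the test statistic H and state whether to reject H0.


Step 1: Combine all N = 14 observations and assign midranks.
sorted (value, group, rank): (7,G3,1), (8,G2,2), (9,G2,3), (11,G1,4), (12,G3,5), (16,G1,6), (19,G1,8), (19,G2,8), (19,G4,8), (22,G1,10.5), (22,G4,10.5), (23,G3,12), (25,G3,13.5), (25,G4,13.5)
Step 2: Sum ranks within each group.
R_1 = 28.5 (n_1 = 4)
R_2 = 13 (n_2 = 3)
R_3 = 31.5 (n_3 = 4)
R_4 = 32 (n_4 = 3)
Step 3: H = 12/(N(N+1)) * sum(R_i^2/n_i) - 3(N+1)
     = 12/(14*15) * (28.5^2/4 + 13^2/3 + 31.5^2/4 + 32^2/3) - 3*15
     = 0.057143 * 848.792 - 45
     = 3.502381.
Step 4: Ties present; correction factor C = 1 - 36/(14^3 - 14) = 0.986813. Corrected H = 3.502381 / 0.986813 = 3.549183.
Step 5: Under H0, H ~ chi^2(3); p-value = 0.314439.
Step 6: alpha = 0.1. fail to reject H0.

H = 3.5492, df = 3, p = 0.314439, fail to reject H0.


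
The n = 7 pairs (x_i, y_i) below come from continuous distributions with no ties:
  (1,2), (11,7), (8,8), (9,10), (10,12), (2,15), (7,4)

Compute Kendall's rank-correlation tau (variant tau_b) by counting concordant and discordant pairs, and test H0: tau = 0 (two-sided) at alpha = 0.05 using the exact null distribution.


Step 1: Enumerate the 21 unordered pairs (i,j) with i<j and classify each by sign(x_j-x_i) * sign(y_j-y_i).
  (1,2):dx=+10,dy=+5->C; (1,3):dx=+7,dy=+6->C; (1,4):dx=+8,dy=+8->C; (1,5):dx=+9,dy=+10->C
  (1,6):dx=+1,dy=+13->C; (1,7):dx=+6,dy=+2->C; (2,3):dx=-3,dy=+1->D; (2,4):dx=-2,dy=+3->D
  (2,5):dx=-1,dy=+5->D; (2,6):dx=-9,dy=+8->D; (2,7):dx=-4,dy=-3->C; (3,4):dx=+1,dy=+2->C
  (3,5):dx=+2,dy=+4->C; (3,6):dx=-6,dy=+7->D; (3,7):dx=-1,dy=-4->C; (4,5):dx=+1,dy=+2->C
  (4,6):dx=-7,dy=+5->D; (4,7):dx=-2,dy=-6->C; (5,6):dx=-8,dy=+3->D; (5,7):dx=-3,dy=-8->C
  (6,7):dx=+5,dy=-11->D
Step 2: C = 13, D = 8, total pairs = 21.
Step 3: tau = (C - D)/(n(n-1)/2) = (13 - 8)/21 = 0.238095.
Step 4: Exact two-sided p-value (enumerate n! = 5040 permutations of y under H0): p = 0.561905.
Step 5: alpha = 0.05. fail to reject H0.

tau_b = 0.2381 (C=13, D=8), p = 0.561905, fail to reject H0.


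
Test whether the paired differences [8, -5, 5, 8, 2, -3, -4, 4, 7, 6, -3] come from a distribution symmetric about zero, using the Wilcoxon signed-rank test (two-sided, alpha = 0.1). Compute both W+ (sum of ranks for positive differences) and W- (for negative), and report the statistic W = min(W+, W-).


Step 1: Drop any zero differences (none here) and take |d_i|.
|d| = [8, 5, 5, 8, 2, 3, 4, 4, 7, 6, 3]
Step 2: Midrank |d_i| (ties get averaged ranks).
ranks: |8|->10.5, |5|->6.5, |5|->6.5, |8|->10.5, |2|->1, |3|->2.5, |4|->4.5, |4|->4.5, |7|->9, |6|->8, |3|->2.5
Step 3: Attach original signs; sum ranks with positive sign and with negative sign.
W+ = 10.5 + 6.5 + 10.5 + 1 + 4.5 + 9 + 8 = 50
W- = 6.5 + 2.5 + 4.5 + 2.5 = 16
(Check: W+ + W- = 66 should equal n(n+1)/2 = 66.)
Step 4: Test statistic W = min(W+, W-) = 16.
Step 5: Ties in |d|, so use the tie-corrected normal approximation.
        E[W] = n(n+1)/4 = 11*12/4 = 33.
        Tie groups: |d|=3 (t=2), |d|=4 (t=2), |d|=5 (t=2), |d|=8 (t=2); sum(t^3 - t) = 24.
        Var[W] = n(n+1)(2n+1)/24 - sum(t^3-t)/48 = 3036/24 - 24/48 = 126.
        z = (W - E[W]) / sqrt(Var[W]) = (16 - 33) / 11.2250 = -1.5145.
        Two-sided p = 2*Phi(z) = 0.129904.
Step 6: alpha = 0.1. fail to reject H0.

W+ = 50, W- = 16, W = min = 16, p = 0.129904, fail to reject H0.


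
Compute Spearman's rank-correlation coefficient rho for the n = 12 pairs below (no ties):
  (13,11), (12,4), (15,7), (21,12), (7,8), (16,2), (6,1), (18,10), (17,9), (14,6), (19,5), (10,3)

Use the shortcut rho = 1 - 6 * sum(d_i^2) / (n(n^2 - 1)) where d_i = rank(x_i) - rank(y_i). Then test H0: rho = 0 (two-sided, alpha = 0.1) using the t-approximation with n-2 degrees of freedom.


Step 1: Rank x and y separately (midranks; no ties here).
rank(x): 13->5, 12->4, 15->7, 21->12, 7->2, 16->8, 6->1, 18->10, 17->9, 14->6, 19->11, 10->3
rank(y): 11->11, 4->4, 7->7, 12->12, 8->8, 2->2, 1->1, 10->10, 9->9, 6->6, 5->5, 3->3
Step 2: d_i = R_x(i) - R_y(i); compute d_i^2.
  (5-11)^2=36, (4-4)^2=0, (7-7)^2=0, (12-12)^2=0, (2-8)^2=36, (8-2)^2=36, (1-1)^2=0, (10-10)^2=0, (9-9)^2=0, (6-6)^2=0, (11-5)^2=36, (3-3)^2=0
sum(d^2) = 144.
Step 3: rho = 1 - 6*144 / (12*(12^2 - 1)) = 1 - 864/1716 = 0.496503.
Step 4: Under H0, t = rho * sqrt((n-2)/(1-rho^2)) = 1.8088 ~ t(10).
Step 5: Two-sided p-value from the t-distribution with 10 df = 0.100603.
Step 6: alpha = 0.1. fail to reject H0.

rho = 0.4965, p = 0.100603, fail to reject H0 at alpha = 0.1.


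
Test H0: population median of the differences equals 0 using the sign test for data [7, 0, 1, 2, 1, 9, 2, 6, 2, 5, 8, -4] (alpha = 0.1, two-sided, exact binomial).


Step 1: Discard zero differences. Original n = 12; n_eff = number of nonzero differences = 11.
Nonzero differences (with sign): +7, +1, +2, +1, +9, +2, +6, +2, +5, +8, -4
Step 2: Count signs: positive = 10, negative = 1.
Step 3: Under H0: P(positive) = 0.5, so the number of positives S ~ Bin(11, 0.5).
Step 4: Two-sided exact p-value = sum of Bin(11,0.5) probabilities at or below the observed probability = 0.011719.
Step 5: alpha = 0.1. reject H0.

n_eff = 11, pos = 10, neg = 1, p = 0.011719, reject H0.


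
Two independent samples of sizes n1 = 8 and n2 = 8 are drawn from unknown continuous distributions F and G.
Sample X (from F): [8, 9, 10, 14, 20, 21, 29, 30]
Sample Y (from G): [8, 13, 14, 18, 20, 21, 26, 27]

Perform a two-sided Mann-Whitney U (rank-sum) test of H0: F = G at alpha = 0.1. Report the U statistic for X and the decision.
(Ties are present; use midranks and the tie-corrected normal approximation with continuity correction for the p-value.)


Step 1: Combine and sort all 16 observations; assign midranks.
sorted (value, group): (8,X), (8,Y), (9,X), (10,X), (13,Y), (14,X), (14,Y), (18,Y), (20,X), (20,Y), (21,X), (21,Y), (26,Y), (27,Y), (29,X), (30,X)
ranks: 8->1.5, 8->1.5, 9->3, 10->4, 13->5, 14->6.5, 14->6.5, 18->8, 20->9.5, 20->9.5, 21->11.5, 21->11.5, 26->13, 27->14, 29->15, 30->16
Step 2: Rank sum for X: R1 = 1.5 + 3 + 4 + 6.5 + 9.5 + 11.5 + 15 + 16 = 67.
Step 3: U_X = R1 - n1(n1+1)/2 = 67 - 8*9/2 = 67 - 36 = 31.
       U_Y = n1*n2 - U_X = 64 - 31 = 33.
Step 4: Ties are present, so use the tie-corrected normal approximation (with continuity correction) for the p-value.
Step 5: p-value = 0.957998; compare to alpha = 0.1. fail to reject H0.

U_X = 31, p = 0.957998, fail to reject H0 at alpha = 0.1.


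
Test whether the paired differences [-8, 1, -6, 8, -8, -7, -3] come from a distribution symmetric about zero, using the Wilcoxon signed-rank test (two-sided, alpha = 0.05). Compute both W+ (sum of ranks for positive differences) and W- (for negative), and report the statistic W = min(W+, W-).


Step 1: Drop any zero differences (none here) and take |d_i|.
|d| = [8, 1, 6, 8, 8, 7, 3]
Step 2: Midrank |d_i| (ties get averaged ranks).
ranks: |8|->6, |1|->1, |6|->3, |8|->6, |8|->6, |7|->4, |3|->2
Step 3: Attach original signs; sum ranks with positive sign and with negative sign.
W+ = 1 + 6 = 7
W- = 6 + 3 + 6 + 4 + 2 = 21
(Check: W+ + W- = 28 should equal n(n+1)/2 = 28.)
Step 4: Test statistic W = min(W+, W-) = 7.
Step 5: Ties in |d|, so use the tie-corrected normal approximation.
        E[W] = n(n+1)/4 = 7*8/4 = 14.
        Tie groups: |d|=8 (t=3); sum(t^3 - t) = 24.
        Var[W] = n(n+1)(2n+1)/24 - sum(t^3-t)/48 = 840/24 - 24/48 = 34.5.
        z = (W - E[W]) / sqrt(Var[W]) = (7 - 14) / 5.8737 = -1.1918.
        Two-sided p = 2*Phi(z) = 0.233356.
Step 6: alpha = 0.05. fail to reject H0.

W+ = 7, W- = 21, W = min = 7, p = 0.233356, fail to reject H0.


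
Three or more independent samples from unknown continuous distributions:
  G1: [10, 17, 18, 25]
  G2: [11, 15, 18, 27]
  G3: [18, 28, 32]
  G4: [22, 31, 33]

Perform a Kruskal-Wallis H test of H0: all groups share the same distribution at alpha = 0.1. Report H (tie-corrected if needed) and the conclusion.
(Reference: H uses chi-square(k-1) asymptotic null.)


Step 1: Combine all N = 14 observations and assign midranks.
sorted (value, group, rank): (10,G1,1), (11,G2,2), (15,G2,3), (17,G1,4), (18,G1,6), (18,G2,6), (18,G3,6), (22,G4,8), (25,G1,9), (27,G2,10), (28,G3,11), (31,G4,12), (32,G3,13), (33,G4,14)
Step 2: Sum ranks within each group.
R_1 = 20 (n_1 = 4)
R_2 = 21 (n_2 = 4)
R_3 = 30 (n_3 = 3)
R_4 = 34 (n_4 = 3)
Step 3: H = 12/(N(N+1)) * sum(R_i^2/n_i) - 3(N+1)
     = 12/(14*15) * (20^2/4 + 21^2/4 + 30^2/3 + 34^2/3) - 3*15
     = 0.057143 * 895.583 - 45
     = 6.176190.
Step 4: Ties present; correction factor C = 1 - 24/(14^3 - 14) = 0.991209. Corrected H = 6.176190 / 0.991209 = 6.230968.
Step 5: Under H0, H ~ chi^2(3); p-value = 0.100898.
Step 6: alpha = 0.1. fail to reject H0.

H = 6.2310, df = 3, p = 0.100898, fail to reject H0.


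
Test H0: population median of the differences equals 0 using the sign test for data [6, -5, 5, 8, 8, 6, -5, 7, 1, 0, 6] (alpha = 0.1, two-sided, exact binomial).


Step 1: Discard zero differences. Original n = 11; n_eff = number of nonzero differences = 10.
Nonzero differences (with sign): +6, -5, +5, +8, +8, +6, -5, +7, +1, +6
Step 2: Count signs: positive = 8, negative = 2.
Step 3: Under H0: P(positive) = 0.5, so the number of positives S ~ Bin(10, 0.5).
Step 4: Two-sided exact p-value = sum of Bin(10,0.5) probabilities at or below the observed probability = 0.109375.
Step 5: alpha = 0.1. fail to reject H0.

n_eff = 10, pos = 8, neg = 2, p = 0.109375, fail to reject H0.


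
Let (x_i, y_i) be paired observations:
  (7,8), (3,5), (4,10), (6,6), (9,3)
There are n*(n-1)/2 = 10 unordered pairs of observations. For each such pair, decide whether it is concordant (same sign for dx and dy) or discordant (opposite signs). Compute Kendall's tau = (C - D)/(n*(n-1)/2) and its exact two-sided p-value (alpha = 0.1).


Step 1: Enumerate the 10 unordered pairs (i,j) with i<j and classify each by sign(x_j-x_i) * sign(y_j-y_i).
  (1,2):dx=-4,dy=-3->C; (1,3):dx=-3,dy=+2->D; (1,4):dx=-1,dy=-2->C; (1,5):dx=+2,dy=-5->D
  (2,3):dx=+1,dy=+5->C; (2,4):dx=+3,dy=+1->C; (2,5):dx=+6,dy=-2->D; (3,4):dx=+2,dy=-4->D
  (3,5):dx=+5,dy=-7->D; (4,5):dx=+3,dy=-3->D
Step 2: C = 4, D = 6, total pairs = 10.
Step 3: tau = (C - D)/(n(n-1)/2) = (4 - 6)/10 = -0.200000.
Step 4: Exact two-sided p-value (enumerate n! = 120 permutations of y under H0): p = 0.816667.
Step 5: alpha = 0.1. fail to reject H0.

tau_b = -0.2000 (C=4, D=6), p = 0.816667, fail to reject H0.


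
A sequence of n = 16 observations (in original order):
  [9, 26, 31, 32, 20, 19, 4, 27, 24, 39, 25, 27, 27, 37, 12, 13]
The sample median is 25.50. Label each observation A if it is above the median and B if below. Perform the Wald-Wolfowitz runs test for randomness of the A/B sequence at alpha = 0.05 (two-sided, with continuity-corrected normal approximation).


Step 1: Compute median = 25.50; label A = above, B = below.
Labels in order: BAAABBBABABAAABB  (n_A = 8, n_B = 8)
Step 2: Count runs R = 9.
Step 3: Under H0 (random ordering), E[R] = 2*n_A*n_B/(n_A+n_B) + 1 = 2*8*8/16 + 1 = 9.0000.
        Var[R] = 2*n_A*n_B*(2*n_A*n_B - n_A - n_B) / ((n_A+n_B)^2 * (n_A+n_B-1)) = 14336/3840 = 3.7333.
        SD[R] = 1.9322.
Step 4: R = E[R], so z = 0 with no continuity correction.
Step 5: Two-sided p-value via normal approximation = 2*(1 - Phi(|z|)) = 1.000000.
Step 6: alpha = 0.05. fail to reject H0.

R = 9, z = 0.0000, p = 1.000000, fail to reject H0.


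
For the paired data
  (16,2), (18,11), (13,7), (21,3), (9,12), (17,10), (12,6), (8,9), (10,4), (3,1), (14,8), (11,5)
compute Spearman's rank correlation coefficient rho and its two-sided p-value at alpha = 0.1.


Step 1: Rank x and y separately (midranks; no ties here).
rank(x): 16->9, 18->11, 13->7, 21->12, 9->3, 17->10, 12->6, 8->2, 10->4, 3->1, 14->8, 11->5
rank(y): 2->2, 11->11, 7->7, 3->3, 12->12, 10->10, 6->6, 9->9, 4->4, 1->1, 8->8, 5->5
Step 2: d_i = R_x(i) - R_y(i); compute d_i^2.
  (9-2)^2=49, (11-11)^2=0, (7-7)^2=0, (12-3)^2=81, (3-12)^2=81, (10-10)^2=0, (6-6)^2=0, (2-9)^2=49, (4-4)^2=0, (1-1)^2=0, (8-8)^2=0, (5-5)^2=0
sum(d^2) = 260.
Step 3: rho = 1 - 6*260 / (12*(12^2 - 1)) = 1 - 1560/1716 = 0.090909.
Step 4: Under H0, t = rho * sqrt((n-2)/(1-rho^2)) = 0.2887 ~ t(10).
Step 5: Two-sided p-value from the t-distribution with 10 df = 0.778725.
Step 6: alpha = 0.1. fail to reject H0.

rho = 0.0909, p = 0.778725, fail to reject H0 at alpha = 0.1.
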